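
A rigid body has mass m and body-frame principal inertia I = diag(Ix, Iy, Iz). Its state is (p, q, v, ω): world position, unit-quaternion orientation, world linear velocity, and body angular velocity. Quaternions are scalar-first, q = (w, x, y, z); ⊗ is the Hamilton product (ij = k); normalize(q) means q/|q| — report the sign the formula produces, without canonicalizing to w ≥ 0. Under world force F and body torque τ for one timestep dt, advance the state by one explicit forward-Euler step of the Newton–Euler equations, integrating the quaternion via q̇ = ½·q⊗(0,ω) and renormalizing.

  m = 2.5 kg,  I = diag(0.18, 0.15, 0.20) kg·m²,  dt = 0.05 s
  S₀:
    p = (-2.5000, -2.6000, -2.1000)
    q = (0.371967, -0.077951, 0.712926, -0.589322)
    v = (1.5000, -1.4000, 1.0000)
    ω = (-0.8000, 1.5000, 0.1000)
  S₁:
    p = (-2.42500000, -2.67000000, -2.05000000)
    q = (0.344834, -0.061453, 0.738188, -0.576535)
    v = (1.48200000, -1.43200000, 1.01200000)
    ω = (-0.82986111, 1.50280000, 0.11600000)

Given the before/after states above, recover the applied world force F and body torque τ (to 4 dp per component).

F = (-0.9000, -1.6000, 0.6000)
τ = (-0.1000, 0.0100, 0.1000)

velocity change Δv = (-0.01800000, -0.03200000, 0.01200000)
F = m·Δv/dt = (-0.9000, -1.6000, 0.6000)
rate change Δω = (-0.02986111, 0.00280000, 0.01600000)
gyro term ω₀×Iω₀ = (0.0075, 0.0016, 0.0360)
τ = I·(Δω/dt) + ω₀×(Iω₀) = (-0.1000, 0.0100, 0.1000)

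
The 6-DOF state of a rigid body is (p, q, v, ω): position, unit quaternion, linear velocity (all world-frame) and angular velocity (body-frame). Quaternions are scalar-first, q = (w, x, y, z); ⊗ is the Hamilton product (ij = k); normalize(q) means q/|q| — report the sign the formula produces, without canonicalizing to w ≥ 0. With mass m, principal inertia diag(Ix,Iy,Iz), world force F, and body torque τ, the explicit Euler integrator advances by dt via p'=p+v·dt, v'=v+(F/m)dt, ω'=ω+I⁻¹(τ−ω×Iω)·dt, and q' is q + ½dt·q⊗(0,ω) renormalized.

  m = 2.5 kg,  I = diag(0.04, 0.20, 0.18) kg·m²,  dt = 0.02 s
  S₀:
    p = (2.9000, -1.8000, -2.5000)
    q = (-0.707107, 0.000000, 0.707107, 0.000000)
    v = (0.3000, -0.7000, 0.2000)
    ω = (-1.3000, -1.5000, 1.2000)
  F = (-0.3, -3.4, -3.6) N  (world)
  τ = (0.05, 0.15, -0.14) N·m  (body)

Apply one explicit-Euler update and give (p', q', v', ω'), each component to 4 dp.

α = I⁻¹(τ − ω×Iω) = (0.3500, -0.3420, -2.5111)
ω' = ω + α·dt = (-1.2930, -1.5068, 1.1498)
2q̇ = q⊗(0,ω) = (1.0606605, 1.7677675, 1.0606605, 0.0707107)
q' = normalize(q + ½dt·q⊗(0,ω)) = (-0.6963, 0.0177, 0.7175, 0.0007)
a = (-0.1200, -1.3600, -1.4400)
new position p' = (2.9060, -1.8140, -2.4960)
v + (F/m)dt = (0.2976, -0.7272, 0.1712)

p' = (2.9060, -1.8140, -2.4960)
q' = (-0.6963, 0.0177, 0.7175, 0.0007)
v' = (0.2976, -0.7272, 0.1712)
ω' = (-1.2930, -1.5068, 1.1498)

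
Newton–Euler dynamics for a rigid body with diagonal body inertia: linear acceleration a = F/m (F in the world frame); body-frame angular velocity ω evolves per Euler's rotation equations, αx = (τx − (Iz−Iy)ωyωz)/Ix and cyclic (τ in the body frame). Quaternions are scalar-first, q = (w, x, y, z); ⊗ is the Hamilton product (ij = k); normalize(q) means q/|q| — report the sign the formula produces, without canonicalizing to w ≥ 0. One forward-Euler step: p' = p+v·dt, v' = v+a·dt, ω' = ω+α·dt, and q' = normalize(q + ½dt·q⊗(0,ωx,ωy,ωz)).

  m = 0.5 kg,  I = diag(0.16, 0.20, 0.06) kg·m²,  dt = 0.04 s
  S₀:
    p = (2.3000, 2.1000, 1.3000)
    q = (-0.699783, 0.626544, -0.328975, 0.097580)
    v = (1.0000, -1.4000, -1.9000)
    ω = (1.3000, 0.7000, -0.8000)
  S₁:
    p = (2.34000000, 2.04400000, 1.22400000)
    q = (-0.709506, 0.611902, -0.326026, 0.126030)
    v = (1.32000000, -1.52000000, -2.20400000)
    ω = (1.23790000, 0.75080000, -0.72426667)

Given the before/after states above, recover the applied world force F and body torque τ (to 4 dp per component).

ω₁ − ω₀ = (-0.06210000, 0.05080000, 0.07573333)
precession coupling = (0.0784, -0.1040, 0.0364)
τ = I·(Δω/dt) + ω₀×(Iω₀) = (-0.1700, 0.1500, 0.1500)
v₁ − v₀ = (0.32000000, -0.12000000, -0.30400000)
m·(v₁−v₀)/dt = (4.0000, -1.5000, -3.8000)

F = (4.0000, -1.5000, -3.8000)
τ = (-0.1700, 0.1500, 0.1500)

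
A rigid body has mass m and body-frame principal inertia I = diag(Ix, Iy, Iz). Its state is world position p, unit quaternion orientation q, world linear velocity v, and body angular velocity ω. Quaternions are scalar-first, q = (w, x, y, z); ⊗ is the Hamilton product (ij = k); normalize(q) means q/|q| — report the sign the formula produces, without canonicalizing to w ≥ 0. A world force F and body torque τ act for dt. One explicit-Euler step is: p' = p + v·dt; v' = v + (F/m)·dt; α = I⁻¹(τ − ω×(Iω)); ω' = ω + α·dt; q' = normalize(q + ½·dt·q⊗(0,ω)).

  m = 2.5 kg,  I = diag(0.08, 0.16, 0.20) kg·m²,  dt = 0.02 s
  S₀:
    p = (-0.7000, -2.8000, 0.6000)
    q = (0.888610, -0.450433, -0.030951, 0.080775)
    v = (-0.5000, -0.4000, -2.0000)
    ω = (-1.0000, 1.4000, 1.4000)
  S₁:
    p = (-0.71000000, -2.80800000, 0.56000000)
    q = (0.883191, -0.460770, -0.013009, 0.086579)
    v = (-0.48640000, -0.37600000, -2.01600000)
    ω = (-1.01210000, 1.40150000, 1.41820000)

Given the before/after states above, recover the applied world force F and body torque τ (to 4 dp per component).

rate change Δω = (-0.01210000, 0.00150000, 0.01820000)
gyro term ω₀×Iω₀ = (0.0784, 0.1680, -0.1120)
τ = I·(Δω/dt) + ω₀×(Iω₀) = (0.0300, 0.1800, 0.0700)
Δv = v₁−v₀ = (0.01360000, 0.02400000, -0.01600000)
applied force F = (1.7000, 3.0000, -2.0000)

F = (1.7000, 3.0000, -2.0000)
τ = (0.0300, 0.1800, 0.0700)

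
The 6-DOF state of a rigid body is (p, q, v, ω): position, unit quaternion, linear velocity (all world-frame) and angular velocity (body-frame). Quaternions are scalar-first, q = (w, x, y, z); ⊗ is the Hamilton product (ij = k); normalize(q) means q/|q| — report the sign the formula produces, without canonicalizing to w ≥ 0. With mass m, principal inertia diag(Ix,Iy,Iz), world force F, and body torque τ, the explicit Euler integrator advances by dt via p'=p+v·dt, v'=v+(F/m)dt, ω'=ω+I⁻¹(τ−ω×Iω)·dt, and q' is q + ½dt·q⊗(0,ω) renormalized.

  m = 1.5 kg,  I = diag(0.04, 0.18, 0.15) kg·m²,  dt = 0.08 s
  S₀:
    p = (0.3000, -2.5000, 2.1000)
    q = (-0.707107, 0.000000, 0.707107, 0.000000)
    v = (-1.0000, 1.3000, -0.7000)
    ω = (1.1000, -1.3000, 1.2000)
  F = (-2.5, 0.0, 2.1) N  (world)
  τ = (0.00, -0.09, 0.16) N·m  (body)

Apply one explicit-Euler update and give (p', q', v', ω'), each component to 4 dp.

a = (-1.6667, 0.0000, 1.4000)
p + v·dt = (0.2200, -2.3960, 2.0440)
new velocity v' = (-1.1333, 1.3000, -0.5880)
precession coupling ω×(Iω) = (0.0468, -0.1452, -0.2002)
α = I⁻¹(τ − ω×Iω) = (-1.1700, 0.3067, 2.4013)
ω + α·dt = (1.0064, -1.2755, 1.3921)
2q̇ = q⊗(0,ω) = (0.9192391, 0.0707107, 0.9192391, -1.6263461)
q + ½dt·q⊗(0,ω), renormalized = (-0.6680, 0.0028, 0.7413, -0.0648)

p' = (0.2200, -2.3960, 2.0440)
q' = (-0.6680, 0.0028, 0.7413, -0.0648)
v' = (-1.1333, 1.3000, -0.5880)
ω' = (1.0064, -1.2755, 1.3921)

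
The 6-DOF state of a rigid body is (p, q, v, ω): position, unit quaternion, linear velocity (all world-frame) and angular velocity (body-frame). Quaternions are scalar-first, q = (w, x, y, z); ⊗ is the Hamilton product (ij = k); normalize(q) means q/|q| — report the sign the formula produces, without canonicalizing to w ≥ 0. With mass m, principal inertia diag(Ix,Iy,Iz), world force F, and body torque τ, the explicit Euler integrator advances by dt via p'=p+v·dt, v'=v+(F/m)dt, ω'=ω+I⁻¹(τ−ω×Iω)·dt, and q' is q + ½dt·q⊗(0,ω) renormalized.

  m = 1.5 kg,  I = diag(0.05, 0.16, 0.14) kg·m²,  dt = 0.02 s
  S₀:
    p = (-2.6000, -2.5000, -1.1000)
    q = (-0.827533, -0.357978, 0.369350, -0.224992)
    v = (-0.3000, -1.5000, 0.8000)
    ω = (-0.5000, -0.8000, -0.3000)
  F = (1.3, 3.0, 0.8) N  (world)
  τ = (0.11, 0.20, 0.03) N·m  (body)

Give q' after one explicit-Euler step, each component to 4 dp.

Hamilton product q⊗(0,ω) = (0.0489934, 0.1229679, 0.6671290, 0.7193173)
q + ½dt·q⊗(0,ω), renormalized = (-0.8270, -0.3567, 0.3760, -0.2178)

q' = (-0.8270, -0.3567, 0.3760, -0.2178)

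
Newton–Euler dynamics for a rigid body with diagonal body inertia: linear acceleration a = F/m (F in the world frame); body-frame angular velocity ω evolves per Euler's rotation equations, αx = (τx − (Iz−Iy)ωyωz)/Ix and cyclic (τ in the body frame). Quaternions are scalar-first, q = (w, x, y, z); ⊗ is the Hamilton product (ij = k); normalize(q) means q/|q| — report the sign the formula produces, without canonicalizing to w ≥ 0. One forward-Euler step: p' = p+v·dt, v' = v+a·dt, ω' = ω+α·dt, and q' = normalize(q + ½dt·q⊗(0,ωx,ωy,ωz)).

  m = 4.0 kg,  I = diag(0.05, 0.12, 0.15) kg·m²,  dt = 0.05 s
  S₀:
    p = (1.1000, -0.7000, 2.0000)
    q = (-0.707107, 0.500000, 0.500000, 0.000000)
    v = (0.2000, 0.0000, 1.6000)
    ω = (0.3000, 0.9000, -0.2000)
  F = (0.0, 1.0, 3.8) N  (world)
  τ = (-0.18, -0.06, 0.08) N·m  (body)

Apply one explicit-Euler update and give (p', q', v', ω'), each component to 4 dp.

p' = (1.1100, -0.7000, 2.0800)
q' = (-0.7219, 0.4921, 0.4864, 0.0110)
v' = (0.2000, 0.0125, 1.6475)
ω' = (0.1254, 0.8725, -0.1796)

a = F/m = (0.0000, 0.2500, 0.9500)
p + v·dt = (1.1100, -0.7000, 2.0800)
v' = v + a·dt = (0.2000, 0.0125, 1.6475)
ω×(Iω) gyroscopic = (-0.0054, 0.0060, 0.0189)
angular accel α = (-3.4920, -0.5500, 0.4073)
new body rate ω' = (0.1254, 0.8725, -0.1796)
2q̇ = q⊗(0,ω) = (-0.6000000, -0.3121321, -0.5363963, 0.4414214)
q' = normalize(q + ½dt·q⊗(0,ω)) = (-0.7219, 0.4921, 0.4864, 0.0110)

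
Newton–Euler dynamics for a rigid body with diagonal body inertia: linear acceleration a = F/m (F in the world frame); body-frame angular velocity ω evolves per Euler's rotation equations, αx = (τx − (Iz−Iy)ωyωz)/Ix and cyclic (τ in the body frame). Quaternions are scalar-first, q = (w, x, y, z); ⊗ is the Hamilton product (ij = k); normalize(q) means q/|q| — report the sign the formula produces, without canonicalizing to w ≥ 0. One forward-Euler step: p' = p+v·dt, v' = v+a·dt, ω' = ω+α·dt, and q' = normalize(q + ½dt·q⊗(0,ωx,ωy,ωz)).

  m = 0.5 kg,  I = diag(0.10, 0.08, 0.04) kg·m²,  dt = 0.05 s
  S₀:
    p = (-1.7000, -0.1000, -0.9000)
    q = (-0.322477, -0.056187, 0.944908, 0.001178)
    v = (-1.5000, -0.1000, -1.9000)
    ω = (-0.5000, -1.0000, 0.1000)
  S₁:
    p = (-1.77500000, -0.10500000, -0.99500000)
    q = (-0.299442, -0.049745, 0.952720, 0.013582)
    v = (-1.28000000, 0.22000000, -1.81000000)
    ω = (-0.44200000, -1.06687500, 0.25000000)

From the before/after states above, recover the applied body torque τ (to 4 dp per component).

τ = (0.1200, -0.1100, 0.1100)

rate change Δω = (0.05800000, -0.06687500, 0.15000000)
ω₀×(Iω₀) = (0.0040, -0.0030, -0.0100)
applied torque τ = (0.1200, -0.1100, 0.1100)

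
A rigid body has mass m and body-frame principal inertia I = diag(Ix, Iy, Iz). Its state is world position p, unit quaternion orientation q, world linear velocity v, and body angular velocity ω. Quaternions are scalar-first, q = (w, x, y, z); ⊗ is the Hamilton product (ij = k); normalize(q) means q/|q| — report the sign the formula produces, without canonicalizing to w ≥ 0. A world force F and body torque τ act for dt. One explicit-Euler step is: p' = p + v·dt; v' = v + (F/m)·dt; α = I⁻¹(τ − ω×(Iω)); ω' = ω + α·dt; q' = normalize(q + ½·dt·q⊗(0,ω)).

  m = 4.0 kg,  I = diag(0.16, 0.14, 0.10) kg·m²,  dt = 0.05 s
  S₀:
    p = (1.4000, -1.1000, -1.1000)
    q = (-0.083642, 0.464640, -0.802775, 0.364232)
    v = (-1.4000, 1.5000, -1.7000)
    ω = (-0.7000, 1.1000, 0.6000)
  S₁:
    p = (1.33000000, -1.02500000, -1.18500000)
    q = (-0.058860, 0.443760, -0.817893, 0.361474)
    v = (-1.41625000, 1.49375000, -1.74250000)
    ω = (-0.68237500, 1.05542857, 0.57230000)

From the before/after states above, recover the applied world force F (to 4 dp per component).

velocity change Δv = (-0.01625000, -0.00625000, -0.04250000)
F = m·Δv/dt = (-1.3000, -0.5000, -3.4000)

F = (-1.3000, -0.5000, -3.4000)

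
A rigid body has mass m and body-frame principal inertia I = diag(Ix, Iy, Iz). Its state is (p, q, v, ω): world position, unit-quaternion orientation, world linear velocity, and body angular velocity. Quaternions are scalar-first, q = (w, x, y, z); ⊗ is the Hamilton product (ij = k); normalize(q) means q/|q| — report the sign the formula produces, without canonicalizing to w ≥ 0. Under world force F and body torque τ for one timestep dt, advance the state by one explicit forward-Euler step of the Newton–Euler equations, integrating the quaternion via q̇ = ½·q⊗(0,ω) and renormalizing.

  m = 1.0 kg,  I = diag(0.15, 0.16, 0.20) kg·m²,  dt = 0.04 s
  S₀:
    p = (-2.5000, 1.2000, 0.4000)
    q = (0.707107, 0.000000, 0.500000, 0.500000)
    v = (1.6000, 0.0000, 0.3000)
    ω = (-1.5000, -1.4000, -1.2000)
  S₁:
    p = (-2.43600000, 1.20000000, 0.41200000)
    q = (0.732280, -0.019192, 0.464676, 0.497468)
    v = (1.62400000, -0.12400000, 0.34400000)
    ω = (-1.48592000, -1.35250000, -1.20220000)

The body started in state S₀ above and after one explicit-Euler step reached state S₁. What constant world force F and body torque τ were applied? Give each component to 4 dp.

F = (0.6000, -3.1000, 1.1000)
τ = (0.1200, 0.1000, 0.0100)

velocity change Δv = (0.02400000, -0.12400000, 0.04400000)
m·(v₁−v₀)/dt = (0.6000, -3.1000, 1.1000)
ω₁ − ω₀ = (0.01408000, 0.04750000, -0.00220000)
precession coupling = (0.0672, -0.0900, 0.0210)
applied torque τ = (0.1200, 0.1000, 0.0100)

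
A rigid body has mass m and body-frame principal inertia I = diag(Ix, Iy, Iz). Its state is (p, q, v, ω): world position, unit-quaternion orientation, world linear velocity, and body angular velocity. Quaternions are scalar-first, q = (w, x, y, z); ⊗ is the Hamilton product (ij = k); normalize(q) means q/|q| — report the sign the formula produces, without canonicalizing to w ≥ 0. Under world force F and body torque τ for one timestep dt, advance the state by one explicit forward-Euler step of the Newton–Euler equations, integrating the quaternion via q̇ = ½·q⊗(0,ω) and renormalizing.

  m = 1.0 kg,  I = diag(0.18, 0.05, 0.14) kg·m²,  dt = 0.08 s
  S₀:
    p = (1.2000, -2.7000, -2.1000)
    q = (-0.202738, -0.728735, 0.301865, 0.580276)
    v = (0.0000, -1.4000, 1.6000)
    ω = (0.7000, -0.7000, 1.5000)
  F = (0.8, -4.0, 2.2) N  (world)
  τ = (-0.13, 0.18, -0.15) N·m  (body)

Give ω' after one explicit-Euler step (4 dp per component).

(τ − ω×Iω)/I = (-0.1972, 2.7600, -1.5264)
ω' = ω + α·dt = (0.6842, -0.4792, 1.3779)

ω' = (0.6842, -0.4792, 1.3779)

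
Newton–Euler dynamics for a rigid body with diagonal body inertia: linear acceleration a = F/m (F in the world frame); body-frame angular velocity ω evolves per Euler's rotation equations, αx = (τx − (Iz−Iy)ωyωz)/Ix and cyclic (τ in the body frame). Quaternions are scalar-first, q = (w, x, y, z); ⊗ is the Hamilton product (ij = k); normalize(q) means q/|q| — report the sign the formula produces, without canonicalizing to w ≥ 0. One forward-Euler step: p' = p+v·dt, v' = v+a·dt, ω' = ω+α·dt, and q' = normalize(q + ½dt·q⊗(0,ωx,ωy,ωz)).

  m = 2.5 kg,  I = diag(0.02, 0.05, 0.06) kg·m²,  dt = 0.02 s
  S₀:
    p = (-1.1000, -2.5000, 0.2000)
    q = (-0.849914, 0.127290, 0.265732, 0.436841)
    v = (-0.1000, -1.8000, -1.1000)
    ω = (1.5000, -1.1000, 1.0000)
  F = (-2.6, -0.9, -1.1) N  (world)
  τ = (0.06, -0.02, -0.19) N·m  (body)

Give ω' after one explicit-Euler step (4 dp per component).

ω' = (1.5710, -1.0840, 0.9532)

precession coupling ω×(Iω) = (-0.0110, -0.0600, -0.0495)
angular accel α = (3.5500, 0.8000, -2.3417)
ω' = ω + α·dt = (1.5710, -1.0840, 0.9532)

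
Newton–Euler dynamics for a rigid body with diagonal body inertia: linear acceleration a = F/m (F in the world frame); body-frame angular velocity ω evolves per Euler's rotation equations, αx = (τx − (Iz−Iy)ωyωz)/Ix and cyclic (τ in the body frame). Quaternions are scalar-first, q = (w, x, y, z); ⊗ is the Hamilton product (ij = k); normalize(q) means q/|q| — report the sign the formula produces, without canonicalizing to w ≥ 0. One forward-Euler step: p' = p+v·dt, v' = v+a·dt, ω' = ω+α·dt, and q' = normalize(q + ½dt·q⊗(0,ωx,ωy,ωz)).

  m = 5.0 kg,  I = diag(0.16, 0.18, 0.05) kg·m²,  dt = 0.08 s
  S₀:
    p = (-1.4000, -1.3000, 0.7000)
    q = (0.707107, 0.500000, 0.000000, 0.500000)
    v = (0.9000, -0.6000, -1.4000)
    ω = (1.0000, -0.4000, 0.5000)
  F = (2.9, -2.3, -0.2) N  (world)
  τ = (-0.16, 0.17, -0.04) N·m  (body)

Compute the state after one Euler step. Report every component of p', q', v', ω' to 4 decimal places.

p + v·dt = (-1.3280, -1.3480, 0.5880)
new velocity v' = (0.9464, -0.6368, -1.4032)
angular accel α = (-1.1625, 0.6389, -0.6400)
ω + α·dt = (0.9070, -0.3489, 0.4488)
Hamilton product q⊗(0,ω) = (-0.7500000, 0.9071070, -0.0328428, 0.1535535)
updated quaternion q' = (0.6763, 0.5357, -0.0013, 0.5056)

p' = (-1.3280, -1.3480, 0.5880)
q' = (0.6763, 0.5357, -0.0013, 0.5056)
v' = (0.9464, -0.6368, -1.4032)
ω' = (0.9070, -0.3489, 0.4488)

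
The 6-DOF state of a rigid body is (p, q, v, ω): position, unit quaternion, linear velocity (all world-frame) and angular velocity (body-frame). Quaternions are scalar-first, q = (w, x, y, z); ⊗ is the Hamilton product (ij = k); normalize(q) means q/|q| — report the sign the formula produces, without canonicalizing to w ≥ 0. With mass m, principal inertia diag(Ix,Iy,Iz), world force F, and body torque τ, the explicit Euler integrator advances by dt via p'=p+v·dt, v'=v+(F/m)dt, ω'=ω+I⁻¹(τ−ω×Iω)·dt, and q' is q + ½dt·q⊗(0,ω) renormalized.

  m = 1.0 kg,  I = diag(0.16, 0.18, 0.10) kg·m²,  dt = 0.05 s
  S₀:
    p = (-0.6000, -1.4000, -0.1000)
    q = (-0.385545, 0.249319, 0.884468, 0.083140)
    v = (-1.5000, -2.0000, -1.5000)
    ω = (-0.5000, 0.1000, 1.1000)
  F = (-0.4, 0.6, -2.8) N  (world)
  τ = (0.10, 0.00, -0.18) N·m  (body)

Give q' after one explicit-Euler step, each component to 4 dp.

q' = (-0.3867, 0.2781, 0.8752, 0.0842)

2q̇ = q⊗(0,ω) = (-0.0552413, 1.1573733, -0.3543754, 0.0430664)
q' = normalize(q + ½dt·q⊗(0,ω)) = (-0.3867, 0.2781, 0.8752, 0.0842)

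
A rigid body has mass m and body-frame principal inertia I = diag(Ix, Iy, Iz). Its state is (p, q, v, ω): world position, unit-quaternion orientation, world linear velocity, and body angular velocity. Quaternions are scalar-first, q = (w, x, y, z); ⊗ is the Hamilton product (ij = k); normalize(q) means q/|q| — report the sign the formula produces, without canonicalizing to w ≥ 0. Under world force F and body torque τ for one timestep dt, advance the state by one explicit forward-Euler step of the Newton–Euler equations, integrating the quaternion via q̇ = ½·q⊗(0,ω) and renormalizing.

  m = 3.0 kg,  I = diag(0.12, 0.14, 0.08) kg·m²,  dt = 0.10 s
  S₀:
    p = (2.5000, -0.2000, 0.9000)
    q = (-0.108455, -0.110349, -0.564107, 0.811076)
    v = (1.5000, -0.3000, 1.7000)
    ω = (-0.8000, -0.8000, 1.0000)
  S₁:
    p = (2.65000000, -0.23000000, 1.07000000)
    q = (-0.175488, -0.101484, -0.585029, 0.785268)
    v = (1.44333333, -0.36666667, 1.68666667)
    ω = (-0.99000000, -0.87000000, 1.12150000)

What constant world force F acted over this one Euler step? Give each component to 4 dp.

F = (-1.7000, -2.0000, -0.4000)

velocity change Δv = (-0.05666667, -0.06666667, -0.01333333)
m·(v₁−v₀)/dt = (-1.7000, -2.0000, -0.4000)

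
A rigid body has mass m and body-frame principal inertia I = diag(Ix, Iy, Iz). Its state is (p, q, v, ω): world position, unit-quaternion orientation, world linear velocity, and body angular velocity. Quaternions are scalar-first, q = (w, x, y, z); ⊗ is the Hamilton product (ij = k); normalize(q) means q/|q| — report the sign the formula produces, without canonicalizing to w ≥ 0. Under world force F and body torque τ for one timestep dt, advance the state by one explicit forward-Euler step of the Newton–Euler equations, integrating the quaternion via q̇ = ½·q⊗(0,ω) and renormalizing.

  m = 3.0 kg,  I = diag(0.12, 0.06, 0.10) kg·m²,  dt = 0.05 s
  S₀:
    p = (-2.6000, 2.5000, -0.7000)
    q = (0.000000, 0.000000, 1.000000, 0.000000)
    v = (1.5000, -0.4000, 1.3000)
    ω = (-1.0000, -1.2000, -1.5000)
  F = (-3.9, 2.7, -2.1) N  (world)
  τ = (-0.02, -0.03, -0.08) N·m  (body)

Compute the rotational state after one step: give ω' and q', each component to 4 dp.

α = I⁻¹(τ − ω×Iω) = (-0.7667, -1.0000, -0.0800)
ω' = ω + α·dt = (-1.0383, -1.2500, -1.5040)
2q̇ = q⊗(0,ω) = (1.2000000, -1.5000000, 0.0000000, 1.0000000)
q' = normalize(q + ½dt·q⊗(0,ω)) = (0.0300, -0.0374, 0.9985, 0.0250)

ω' = (-1.0383, -1.2500, -1.5040)
q' = (0.0300, -0.0374, 0.9985, 0.0250)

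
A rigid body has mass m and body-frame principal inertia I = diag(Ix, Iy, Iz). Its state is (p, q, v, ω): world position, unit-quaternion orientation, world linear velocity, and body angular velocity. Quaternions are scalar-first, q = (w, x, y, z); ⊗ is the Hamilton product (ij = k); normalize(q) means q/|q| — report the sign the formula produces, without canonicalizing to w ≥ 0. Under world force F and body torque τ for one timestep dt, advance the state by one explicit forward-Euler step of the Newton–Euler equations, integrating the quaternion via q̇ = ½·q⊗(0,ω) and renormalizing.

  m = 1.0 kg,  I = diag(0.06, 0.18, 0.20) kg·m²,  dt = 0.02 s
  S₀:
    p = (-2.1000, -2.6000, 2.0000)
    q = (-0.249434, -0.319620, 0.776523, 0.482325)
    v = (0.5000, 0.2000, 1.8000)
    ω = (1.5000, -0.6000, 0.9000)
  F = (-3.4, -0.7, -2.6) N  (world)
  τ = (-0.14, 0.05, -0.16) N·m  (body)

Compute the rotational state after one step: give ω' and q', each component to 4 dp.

(τ − ω×Iω)/I = (-2.1533, 1.3278, -0.2600)
ω' = ω + α·dt = (1.4569, -0.5734, 0.8948)
q⊗(0,ω) = (0.5112513, 0.6141147, 1.1608059, -1.1975031)
updated quaternion q' = (-0.2443, -0.3134, 0.7880, 0.4703)

ω' = (1.4569, -0.5734, 0.8948)
q' = (-0.2443, -0.3134, 0.7880, 0.4703)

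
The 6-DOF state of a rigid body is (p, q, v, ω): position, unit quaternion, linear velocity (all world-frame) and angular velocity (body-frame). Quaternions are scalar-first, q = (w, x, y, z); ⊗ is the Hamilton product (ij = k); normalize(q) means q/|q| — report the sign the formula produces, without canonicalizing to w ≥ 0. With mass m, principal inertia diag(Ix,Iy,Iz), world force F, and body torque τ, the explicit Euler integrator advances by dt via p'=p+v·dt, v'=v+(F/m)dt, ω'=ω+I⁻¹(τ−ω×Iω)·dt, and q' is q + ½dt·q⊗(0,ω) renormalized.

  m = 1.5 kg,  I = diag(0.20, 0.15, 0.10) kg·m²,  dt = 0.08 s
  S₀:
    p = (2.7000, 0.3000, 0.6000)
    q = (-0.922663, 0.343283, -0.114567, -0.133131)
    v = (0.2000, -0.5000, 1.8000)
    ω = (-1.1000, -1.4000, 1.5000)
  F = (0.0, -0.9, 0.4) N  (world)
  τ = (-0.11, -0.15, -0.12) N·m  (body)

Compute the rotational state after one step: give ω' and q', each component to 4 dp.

angular accel α = (-1.0750, 0.1000, -0.4300)
ω' = ω + α·dt = (-1.1860, -1.3920, 1.4656)
2q̇ = q⊗(0,ω) = (0.4169140, 0.6566954, 0.9232478, -1.9906144)
updated quaternion q' = (-0.9021, 0.3680, -0.0773, -0.2118)

ω' = (-1.1860, -1.3920, 1.4656)
q' = (-0.9021, 0.3680, -0.0773, -0.2118)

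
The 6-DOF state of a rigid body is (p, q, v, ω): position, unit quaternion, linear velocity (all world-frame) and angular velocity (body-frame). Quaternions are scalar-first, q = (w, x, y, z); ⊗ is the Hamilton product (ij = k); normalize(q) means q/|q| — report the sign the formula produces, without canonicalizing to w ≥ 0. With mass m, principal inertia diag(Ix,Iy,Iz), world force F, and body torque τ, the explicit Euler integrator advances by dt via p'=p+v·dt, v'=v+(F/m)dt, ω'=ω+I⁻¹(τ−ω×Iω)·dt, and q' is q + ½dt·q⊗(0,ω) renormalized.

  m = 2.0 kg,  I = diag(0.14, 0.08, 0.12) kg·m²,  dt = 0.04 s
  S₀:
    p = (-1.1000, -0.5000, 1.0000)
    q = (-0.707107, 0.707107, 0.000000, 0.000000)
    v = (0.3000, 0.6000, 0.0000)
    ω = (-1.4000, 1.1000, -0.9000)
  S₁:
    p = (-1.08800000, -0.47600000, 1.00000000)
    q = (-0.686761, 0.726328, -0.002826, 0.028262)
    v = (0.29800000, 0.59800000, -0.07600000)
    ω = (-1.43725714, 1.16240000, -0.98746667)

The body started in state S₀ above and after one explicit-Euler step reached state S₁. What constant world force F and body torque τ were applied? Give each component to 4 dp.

F = (-0.1000, -0.1000, -3.8000)
τ = (-0.1700, 0.1500, -0.1700)

velocity change Δv = (-0.00200000, -0.00200000, -0.07600000)
applied force F = (-0.1000, -0.1000, -3.8000)
ω₁ − ω₀ = (-0.03725714, 0.06240000, -0.08746667)
gyro term ω₀×Iω₀ = (-0.0396, 0.0252, 0.0924)
I·α + gyro = (-0.1700, 0.1500, -0.1700)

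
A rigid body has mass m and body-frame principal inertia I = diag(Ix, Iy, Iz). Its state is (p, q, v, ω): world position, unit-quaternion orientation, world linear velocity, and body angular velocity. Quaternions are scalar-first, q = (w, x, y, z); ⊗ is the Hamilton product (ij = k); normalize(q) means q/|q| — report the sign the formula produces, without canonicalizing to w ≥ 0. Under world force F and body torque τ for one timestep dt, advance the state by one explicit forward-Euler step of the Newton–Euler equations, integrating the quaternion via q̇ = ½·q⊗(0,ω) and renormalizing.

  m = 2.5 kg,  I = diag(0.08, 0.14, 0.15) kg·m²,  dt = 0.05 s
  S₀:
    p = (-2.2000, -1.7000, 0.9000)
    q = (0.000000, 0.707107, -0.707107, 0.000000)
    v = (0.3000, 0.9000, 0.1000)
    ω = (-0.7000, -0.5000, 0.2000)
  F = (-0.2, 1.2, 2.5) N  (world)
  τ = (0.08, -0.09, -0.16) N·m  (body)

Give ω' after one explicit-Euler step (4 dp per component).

gyro term ω×Iω = (-0.0010, 0.0098, 0.0210)
(τ − ω×Iω)/I = (1.0125, -0.7129, -1.2067)
ω + α·dt = (-0.6494, -0.5356, 0.1397)

ω' = (-0.6494, -0.5356, 0.1397)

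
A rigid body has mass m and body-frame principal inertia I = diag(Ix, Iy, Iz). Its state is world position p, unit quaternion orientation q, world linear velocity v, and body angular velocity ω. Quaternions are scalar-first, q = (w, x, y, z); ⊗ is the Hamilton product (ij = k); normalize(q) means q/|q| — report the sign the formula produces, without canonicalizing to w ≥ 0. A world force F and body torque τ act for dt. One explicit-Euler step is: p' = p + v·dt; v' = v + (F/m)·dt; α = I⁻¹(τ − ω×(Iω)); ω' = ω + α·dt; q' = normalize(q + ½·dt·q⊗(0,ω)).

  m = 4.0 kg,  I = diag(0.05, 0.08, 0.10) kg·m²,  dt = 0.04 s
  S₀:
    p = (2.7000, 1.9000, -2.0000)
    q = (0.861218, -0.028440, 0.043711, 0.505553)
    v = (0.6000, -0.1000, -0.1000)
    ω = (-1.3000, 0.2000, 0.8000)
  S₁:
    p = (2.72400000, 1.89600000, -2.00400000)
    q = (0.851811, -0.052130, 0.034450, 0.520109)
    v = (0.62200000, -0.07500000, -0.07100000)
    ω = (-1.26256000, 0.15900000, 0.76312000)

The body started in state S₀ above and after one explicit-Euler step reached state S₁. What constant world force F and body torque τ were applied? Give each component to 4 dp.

Δω = ω₁−ω₀ = (0.03744000, -0.04100000, -0.03688000)
ω₀×(Iω₀) = (0.0032, 0.0520, -0.0078)
I·α + gyro = (0.0500, -0.0300, -0.1000)
Δv = v₁−v₀ = (0.02200000, 0.02500000, 0.02900000)
applied force F = (2.2000, 2.5000, 2.9000)

F = (2.2000, 2.5000, 2.9000)
τ = (0.0500, -0.0300, -0.1000)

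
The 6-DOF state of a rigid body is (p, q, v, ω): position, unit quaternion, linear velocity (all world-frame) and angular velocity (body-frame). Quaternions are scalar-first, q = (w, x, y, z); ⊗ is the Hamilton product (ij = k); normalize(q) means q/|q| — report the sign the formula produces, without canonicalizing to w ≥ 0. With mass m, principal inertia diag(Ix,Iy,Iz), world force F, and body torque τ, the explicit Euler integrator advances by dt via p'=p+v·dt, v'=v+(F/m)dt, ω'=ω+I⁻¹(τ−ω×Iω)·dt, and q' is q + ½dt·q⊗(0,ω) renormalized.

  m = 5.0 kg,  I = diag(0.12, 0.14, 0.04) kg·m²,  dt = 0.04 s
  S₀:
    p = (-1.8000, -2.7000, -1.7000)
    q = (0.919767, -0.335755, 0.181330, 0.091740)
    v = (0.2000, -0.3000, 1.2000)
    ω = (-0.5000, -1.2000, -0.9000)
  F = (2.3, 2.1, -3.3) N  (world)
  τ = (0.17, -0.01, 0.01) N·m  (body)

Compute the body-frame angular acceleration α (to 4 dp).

α = (2.3167, -0.3286, -0.0500)

ω×(Iω) gyroscopic = (-0.1080, 0.0360, 0.0120)
angular accel α = (2.3167, -0.3286, -0.0500)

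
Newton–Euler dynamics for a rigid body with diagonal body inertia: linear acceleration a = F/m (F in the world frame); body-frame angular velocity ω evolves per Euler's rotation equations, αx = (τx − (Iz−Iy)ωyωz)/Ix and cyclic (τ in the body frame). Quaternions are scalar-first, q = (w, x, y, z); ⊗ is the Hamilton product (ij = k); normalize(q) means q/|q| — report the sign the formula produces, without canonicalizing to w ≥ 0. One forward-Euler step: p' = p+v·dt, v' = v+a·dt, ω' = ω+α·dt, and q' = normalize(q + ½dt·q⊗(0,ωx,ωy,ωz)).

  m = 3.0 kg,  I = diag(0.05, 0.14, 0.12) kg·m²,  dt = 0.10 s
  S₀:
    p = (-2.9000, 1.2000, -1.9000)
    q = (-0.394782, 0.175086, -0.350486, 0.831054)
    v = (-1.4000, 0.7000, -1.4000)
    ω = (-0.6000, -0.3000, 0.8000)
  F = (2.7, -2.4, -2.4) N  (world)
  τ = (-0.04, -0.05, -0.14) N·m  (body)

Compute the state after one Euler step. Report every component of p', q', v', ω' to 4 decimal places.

p' = p + v·dt = (-3.0400, 1.2700, -2.0400)
v + (F/m)dt = (-1.3100, 0.6200, -1.4800)
ω×(Iω) gyroscopic = (0.0048, 0.0336, 0.0162)
(τ − ω×Iω)/I = (-0.8960, -0.5971, -1.3017)
ω + α·dt = (-0.6896, -0.3597, 0.6698)
Hamilton product q⊗(0,ω) = (-0.6649374, 0.2057966, -0.5202666, -0.5786430)
updated quaternion q' = (-0.4274, 0.1851, -0.3760, 0.8010)

p' = (-3.0400, 1.2700, -2.0400)
q' = (-0.4274, 0.1851, -0.3760, 0.8010)
v' = (-1.3100, 0.6200, -1.4800)
ω' = (-0.6896, -0.3597, 0.6698)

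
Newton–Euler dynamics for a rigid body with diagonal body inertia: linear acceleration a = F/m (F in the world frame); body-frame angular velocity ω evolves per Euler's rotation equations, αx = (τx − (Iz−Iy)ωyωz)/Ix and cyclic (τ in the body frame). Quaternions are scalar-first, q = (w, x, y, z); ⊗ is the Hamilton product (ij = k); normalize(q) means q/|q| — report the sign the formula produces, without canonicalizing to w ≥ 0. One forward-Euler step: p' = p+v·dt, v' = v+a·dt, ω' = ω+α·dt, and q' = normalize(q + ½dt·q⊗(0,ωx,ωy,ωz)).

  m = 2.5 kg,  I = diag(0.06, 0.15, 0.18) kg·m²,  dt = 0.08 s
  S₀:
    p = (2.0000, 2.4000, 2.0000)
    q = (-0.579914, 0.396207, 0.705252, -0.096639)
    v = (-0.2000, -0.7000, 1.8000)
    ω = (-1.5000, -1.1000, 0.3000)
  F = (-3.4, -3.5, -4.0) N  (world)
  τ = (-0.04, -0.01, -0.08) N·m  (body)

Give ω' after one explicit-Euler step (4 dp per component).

precession coupling ω×(Iω) = (-0.0099, 0.0540, 0.1485)
(τ − ω×Iω)/I = (-0.5017, -0.4267, -1.2694)
ω + α·dt = (-1.5401, -1.1341, 0.1984)

ω' = (-1.5401, -1.1341, 0.1984)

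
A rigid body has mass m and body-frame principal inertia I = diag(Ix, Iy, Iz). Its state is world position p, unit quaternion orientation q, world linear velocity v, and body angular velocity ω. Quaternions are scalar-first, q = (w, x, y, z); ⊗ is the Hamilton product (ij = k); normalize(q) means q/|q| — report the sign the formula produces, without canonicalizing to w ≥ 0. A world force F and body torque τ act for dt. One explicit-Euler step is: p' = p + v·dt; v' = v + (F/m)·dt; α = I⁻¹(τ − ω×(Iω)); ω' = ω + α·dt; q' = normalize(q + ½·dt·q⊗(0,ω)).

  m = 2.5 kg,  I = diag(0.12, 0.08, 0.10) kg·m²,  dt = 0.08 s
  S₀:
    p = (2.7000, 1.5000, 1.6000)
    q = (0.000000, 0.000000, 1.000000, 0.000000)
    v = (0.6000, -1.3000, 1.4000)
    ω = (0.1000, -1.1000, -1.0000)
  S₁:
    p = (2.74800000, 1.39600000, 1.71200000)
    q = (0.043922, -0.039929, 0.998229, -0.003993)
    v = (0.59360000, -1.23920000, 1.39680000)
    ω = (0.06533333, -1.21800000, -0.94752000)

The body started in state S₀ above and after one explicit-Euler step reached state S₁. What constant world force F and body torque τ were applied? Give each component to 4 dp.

F = (-0.2000, 1.9000, -0.1000)
τ = (-0.0300, -0.1200, 0.0700)

v₁ − v₀ = (-0.00640000, 0.06080000, -0.00320000)
F = m·Δv/dt = (-0.2000, 1.9000, -0.1000)
Δω = ω₁−ω₀ = (-0.03466667, -0.11800000, 0.05248000)
precession coupling = (0.0220, -0.0020, 0.0044)
I·α + gyro = (-0.0300, -0.1200, 0.0700)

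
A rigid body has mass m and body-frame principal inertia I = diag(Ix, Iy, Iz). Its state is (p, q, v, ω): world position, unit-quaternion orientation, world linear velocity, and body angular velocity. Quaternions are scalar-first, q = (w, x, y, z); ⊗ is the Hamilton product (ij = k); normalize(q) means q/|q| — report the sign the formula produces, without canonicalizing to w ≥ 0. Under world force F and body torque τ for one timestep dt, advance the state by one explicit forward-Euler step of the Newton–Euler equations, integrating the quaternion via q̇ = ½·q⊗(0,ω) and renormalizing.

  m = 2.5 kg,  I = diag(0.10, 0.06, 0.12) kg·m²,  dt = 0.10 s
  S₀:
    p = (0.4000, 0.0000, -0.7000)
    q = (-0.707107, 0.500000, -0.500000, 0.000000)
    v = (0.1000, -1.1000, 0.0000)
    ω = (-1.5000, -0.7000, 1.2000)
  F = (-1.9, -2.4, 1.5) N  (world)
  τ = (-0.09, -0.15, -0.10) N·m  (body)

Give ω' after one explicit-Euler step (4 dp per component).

ω' = (-1.5396, -1.0100, 1.1517)

ω×(Iω) gyroscopic = (-0.0504, 0.0360, -0.0420)
(τ − ω×Iω)/I = (-0.3960, -3.1000, -0.4833)
ω + α·dt = (-1.5396, -1.0100, 1.1517)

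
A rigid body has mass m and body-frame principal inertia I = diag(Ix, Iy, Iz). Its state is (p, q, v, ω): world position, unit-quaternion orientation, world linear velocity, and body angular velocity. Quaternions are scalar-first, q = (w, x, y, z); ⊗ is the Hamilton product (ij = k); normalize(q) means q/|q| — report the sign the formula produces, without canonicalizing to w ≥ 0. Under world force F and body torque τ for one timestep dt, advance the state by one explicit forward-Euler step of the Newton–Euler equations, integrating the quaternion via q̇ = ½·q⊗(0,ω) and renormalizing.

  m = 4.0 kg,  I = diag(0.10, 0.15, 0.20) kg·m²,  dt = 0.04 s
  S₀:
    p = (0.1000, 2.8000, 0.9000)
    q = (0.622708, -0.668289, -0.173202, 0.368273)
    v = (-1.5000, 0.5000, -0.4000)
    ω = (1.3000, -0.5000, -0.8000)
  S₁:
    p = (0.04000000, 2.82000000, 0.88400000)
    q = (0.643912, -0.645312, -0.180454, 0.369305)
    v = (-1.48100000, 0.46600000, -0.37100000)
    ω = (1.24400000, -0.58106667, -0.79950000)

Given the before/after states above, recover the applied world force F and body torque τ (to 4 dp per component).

rate change Δω = (-0.05600000, -0.08106667, 0.00050000)
ω₀×(Iω₀) = (0.0200, 0.1040, -0.0325)
I·α + gyro = (-0.1200, -0.2000, -0.0300)
v₁ − v₀ = (0.01900000, -0.03400000, 0.02900000)
F = m·Δv/dt = (1.9000, -3.4000, 2.9000)

F = (1.9000, -3.4000, 2.9000)
τ = (-0.1200, -0.2000, -0.0300)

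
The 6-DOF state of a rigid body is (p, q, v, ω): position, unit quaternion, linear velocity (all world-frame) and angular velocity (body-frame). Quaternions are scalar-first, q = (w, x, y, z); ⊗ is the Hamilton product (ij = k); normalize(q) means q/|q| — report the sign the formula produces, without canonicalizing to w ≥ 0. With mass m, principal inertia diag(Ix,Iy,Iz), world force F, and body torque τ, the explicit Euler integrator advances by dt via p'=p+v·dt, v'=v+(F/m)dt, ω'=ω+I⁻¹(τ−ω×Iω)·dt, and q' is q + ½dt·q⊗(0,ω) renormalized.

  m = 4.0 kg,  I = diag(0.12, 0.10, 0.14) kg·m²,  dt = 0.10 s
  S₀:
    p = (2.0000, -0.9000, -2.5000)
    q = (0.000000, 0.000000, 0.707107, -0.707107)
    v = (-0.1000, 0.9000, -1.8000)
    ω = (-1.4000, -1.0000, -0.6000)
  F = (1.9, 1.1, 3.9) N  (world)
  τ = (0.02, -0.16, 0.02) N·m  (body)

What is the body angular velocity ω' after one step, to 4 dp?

precession coupling ω×(Iω) = (0.0240, -0.0168, -0.0280)
α = I⁻¹(τ − ω×Iω) = (-0.0333, -1.4320, 0.3429)
ω' = ω + α·dt = (-1.4033, -1.1432, -0.5657)

ω' = (-1.4033, -1.1432, -0.5657)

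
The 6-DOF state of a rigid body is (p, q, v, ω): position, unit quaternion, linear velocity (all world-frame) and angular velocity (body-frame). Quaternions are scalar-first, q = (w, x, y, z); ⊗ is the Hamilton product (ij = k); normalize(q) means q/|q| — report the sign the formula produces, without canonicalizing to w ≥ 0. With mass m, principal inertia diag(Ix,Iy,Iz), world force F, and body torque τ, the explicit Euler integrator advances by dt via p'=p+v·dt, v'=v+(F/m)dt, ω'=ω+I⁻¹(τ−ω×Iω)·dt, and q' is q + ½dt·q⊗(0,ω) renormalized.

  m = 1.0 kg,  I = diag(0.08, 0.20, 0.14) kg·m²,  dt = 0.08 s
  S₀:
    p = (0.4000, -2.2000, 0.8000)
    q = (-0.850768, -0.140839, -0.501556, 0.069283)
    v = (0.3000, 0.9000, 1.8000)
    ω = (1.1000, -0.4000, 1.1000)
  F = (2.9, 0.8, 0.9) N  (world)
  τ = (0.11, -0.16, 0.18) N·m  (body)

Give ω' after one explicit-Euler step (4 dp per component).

ω' = (1.1836, -0.4350, 1.2330)

ω×(Iω) gyroscopic = (0.0264, -0.0726, -0.0528)
α = I⁻¹(τ − ω×Iω) = (1.0450, -0.4370, 1.6629)
new body rate ω' = (1.1836, -0.4350, 1.2330)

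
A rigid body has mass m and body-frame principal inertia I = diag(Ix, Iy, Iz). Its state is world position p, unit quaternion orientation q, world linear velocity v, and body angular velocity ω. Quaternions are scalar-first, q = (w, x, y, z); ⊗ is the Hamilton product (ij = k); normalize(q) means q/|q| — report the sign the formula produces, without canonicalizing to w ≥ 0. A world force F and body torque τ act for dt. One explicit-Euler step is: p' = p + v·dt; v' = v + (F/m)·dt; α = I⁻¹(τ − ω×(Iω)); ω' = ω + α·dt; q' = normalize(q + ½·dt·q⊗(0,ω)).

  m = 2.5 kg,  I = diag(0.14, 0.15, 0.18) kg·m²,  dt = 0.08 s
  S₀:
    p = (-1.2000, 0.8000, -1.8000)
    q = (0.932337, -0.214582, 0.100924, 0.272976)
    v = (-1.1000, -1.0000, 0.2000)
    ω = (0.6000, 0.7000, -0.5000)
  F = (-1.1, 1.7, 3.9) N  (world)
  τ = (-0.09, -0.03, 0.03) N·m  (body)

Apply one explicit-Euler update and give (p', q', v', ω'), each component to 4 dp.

(τ − ω×Iω)/I = (-0.5679, -0.2800, 0.1433)
new body rate ω' = (0.5546, 0.6776, -0.4885)
q⊗(0,ω) = (0.1945904, 0.3178570, 0.7091305, -0.6769303)
updated quaternion q' = (0.9393, -0.2017, 0.1292, 0.2457)
new position p' = (-1.2880, 0.7200, -1.7840)
v' = v + a·dt = (-1.1352, -0.9456, 0.3248)

p' = (-1.2880, 0.7200, -1.7840)
q' = (0.9393, -0.2017, 0.1292, 0.2457)
v' = (-1.1352, -0.9456, 0.3248)
ω' = (0.5546, 0.6776, -0.4885)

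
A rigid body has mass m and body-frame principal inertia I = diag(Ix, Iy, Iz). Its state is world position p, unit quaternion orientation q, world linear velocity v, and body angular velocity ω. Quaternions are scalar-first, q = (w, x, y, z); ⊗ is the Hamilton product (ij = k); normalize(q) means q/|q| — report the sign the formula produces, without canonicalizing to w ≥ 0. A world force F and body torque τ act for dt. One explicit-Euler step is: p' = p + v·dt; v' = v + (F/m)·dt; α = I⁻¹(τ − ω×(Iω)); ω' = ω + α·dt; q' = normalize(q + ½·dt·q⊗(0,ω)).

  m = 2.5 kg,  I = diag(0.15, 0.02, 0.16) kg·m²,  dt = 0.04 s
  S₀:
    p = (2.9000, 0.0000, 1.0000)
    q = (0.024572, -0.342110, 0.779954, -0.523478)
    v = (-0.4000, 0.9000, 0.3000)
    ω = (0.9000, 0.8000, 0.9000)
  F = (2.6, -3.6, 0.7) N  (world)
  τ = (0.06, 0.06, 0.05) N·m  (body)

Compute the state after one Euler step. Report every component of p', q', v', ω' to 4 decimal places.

α = I⁻¹(τ − ω×Iω) = (-0.2720, 3.4050, 0.8975)
ω' = ω + α·dt = (0.8891, 0.9362, 0.9359)
2q̇ = q⊗(0,ω) = (0.1550660, 1.1428558, -0.1435736, -0.9535318)
updated quaternion q' = (0.0277, -0.3191, 0.7767, -0.5423)
p' = p + v·dt = (2.8840, 0.0360, 1.0120)
v + (F/m)dt = (-0.3584, 0.8424, 0.3112)

p' = (2.8840, 0.0360, 1.0120)
q' = (0.0277, -0.3191, 0.7767, -0.5423)
v' = (-0.3584, 0.8424, 0.3112)
ω' = (0.8891, 0.9362, 0.9359)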